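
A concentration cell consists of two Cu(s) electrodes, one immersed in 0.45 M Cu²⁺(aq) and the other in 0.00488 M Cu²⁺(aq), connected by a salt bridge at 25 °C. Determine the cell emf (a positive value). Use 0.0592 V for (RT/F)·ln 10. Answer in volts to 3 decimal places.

0.058 V

For a concentration cell E°cell = 0, since both electrodes use the same couple.
The compartment with the higher Cu²⁺(aq) concentration (0.45 M) acts as the cathode; ions are reduced there and produced at the dilute (0.00488 M) anode.
With n = 2, Ecell = −(0.0592/2)·log([dilute]/[conc]) = −(0.0592/2)·log(0.00488/0.45) = +0.058 V.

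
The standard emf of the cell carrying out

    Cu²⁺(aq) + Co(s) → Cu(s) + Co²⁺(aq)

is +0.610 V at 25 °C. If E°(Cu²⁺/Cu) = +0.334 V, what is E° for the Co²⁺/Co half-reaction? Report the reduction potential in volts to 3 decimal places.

In the reaction as written the Cu²⁺/Cu couple is reduced (cathode) and Co²⁺/Co is oxidized (anode), so E°cell = E°(Cu²⁺/Cu) − E°(Co²⁺/Co).
E°(Co²⁺/Co) = E°(cathode) − E°cell = +0.334 − (+0.610) = −0.276 V.

−0.276 V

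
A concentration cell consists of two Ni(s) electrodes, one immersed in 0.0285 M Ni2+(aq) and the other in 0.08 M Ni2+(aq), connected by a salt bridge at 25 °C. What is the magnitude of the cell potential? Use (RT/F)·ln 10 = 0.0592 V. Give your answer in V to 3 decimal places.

0.013 V

For a concentration cell E°cell = 0, since both electrodes use the same couple.
The compartment with the higher Ni2+(aq) concentration (0.08 M) acts as the cathode; ions are reduced there and produced at the dilute (0.0285 M) anode.
With n = 2, Ecell = −(0.0592/2)·log([dilute]/[conc]) = −(0.0592/2)·log(0.0285/0.08) = +0.013 V.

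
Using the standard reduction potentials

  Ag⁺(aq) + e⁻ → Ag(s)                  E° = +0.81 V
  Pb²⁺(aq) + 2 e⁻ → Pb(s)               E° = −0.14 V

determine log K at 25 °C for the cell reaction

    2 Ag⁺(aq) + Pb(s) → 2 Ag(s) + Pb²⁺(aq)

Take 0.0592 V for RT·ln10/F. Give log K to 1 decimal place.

log K = 32.1

The Ag⁺/Ag couple is reduced (cathode); E°cell = +0.81 − (−0.14) = +0.95 V with n = 2.
At equilibrium E = 0, so log K = nE°cell / 0.0592 = (2)(+0.95) / 0.0592 = 32.1.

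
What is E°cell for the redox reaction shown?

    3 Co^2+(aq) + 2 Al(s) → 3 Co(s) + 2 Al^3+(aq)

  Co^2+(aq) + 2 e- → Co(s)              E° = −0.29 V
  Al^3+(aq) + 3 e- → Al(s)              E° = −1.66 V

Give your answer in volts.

In the reaction as written, Co^2+(aq) is reduced (cathode) and Al^3+(aq) is produced by oxidation at the anode.
E°cell = E°(cathode) − E°(anode) = −0.29 − (−1.66) = +1.37 V.
The positive value indicates the reaction is spontaneous as written.

+1.37 V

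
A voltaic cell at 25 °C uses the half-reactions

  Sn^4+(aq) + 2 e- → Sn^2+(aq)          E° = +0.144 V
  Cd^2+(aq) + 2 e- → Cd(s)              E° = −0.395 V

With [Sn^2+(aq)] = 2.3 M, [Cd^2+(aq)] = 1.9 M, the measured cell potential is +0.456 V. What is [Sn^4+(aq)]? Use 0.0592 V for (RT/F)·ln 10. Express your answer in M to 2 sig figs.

The Sn⁴⁺/Sn²⁺ couple has the larger reduction potential, so it is the cathode: E°cell = +0.144 − (−0.395) = +0.539 V and n = 2.
From the Nernst equation, log Q = n(E° − E)/0.0592 = 2·(+0.539 − (+0.456))/0.0592 = 2.804.
For Sn^4+(aq) + Cd(s) → Sn^2+(aq) + Cd^2+(aq), the reaction quotient is Q = ([Sn^2+(aq)]·[Cd^2+(aq)]) / [Sn^4+(aq)].
Solving for the unknown gives log [Sn^4+(aq)] = −2.164, so [Sn^4+(aq)] ≈ 0.0069 M.

0.0069 M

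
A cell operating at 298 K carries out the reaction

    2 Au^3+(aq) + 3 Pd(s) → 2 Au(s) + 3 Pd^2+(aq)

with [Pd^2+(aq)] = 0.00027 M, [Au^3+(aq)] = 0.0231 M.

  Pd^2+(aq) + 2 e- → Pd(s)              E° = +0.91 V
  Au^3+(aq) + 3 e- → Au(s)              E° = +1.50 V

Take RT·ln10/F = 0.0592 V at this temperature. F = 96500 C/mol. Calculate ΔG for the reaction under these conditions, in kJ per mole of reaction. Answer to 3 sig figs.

−384 kJ/mol

With Au³⁺/Au reduced at the cathode, E°cell = +1.50 − (+0.91) = +0.59 V and n = 6.
The reaction quotient is [Pd^2+(aq)]^3 / [Au^3+(aq)]^2 = 3.69×10^−8; by Nernst, E = +0.59 − (0.0592/6)(−7.433) = +0.6633 V.
Then ΔG = −nFE = −6 × 96500 × +0.6633 J/mol = −384 kJ/mol.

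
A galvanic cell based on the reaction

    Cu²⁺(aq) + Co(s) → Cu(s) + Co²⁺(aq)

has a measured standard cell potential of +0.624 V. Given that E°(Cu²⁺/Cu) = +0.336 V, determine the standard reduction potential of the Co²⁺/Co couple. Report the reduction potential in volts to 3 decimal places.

−0.288 V

In the reaction as written the Cu²⁺/Cu couple is reduced (cathode) and Co²⁺/Co is oxidized (anode), so E°cell = E°(Cu²⁺/Cu) − E°(Co²⁺/Co).
E°(Co²⁺/Co) = E°(cathode) − E°cell = +0.336 − (+0.624) = −0.288 V.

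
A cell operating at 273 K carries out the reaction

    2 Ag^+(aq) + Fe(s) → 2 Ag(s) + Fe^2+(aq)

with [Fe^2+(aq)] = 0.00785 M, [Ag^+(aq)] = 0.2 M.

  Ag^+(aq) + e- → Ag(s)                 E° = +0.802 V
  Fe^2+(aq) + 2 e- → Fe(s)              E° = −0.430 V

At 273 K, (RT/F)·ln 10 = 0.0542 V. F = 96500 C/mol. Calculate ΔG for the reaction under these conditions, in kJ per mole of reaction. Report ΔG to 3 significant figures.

−241 kJ/mol

With Ag⁺/Ag reduced at the cathode, E°cell = +0.802 − (−0.430) = +1.232 V and n = 2.
Q = [Fe^2+(aq)] / [Ag^+(aq)]^2 = 0.196, so log Q = −0.707 and E = +1.232 − (0.0542/2)(−0.707) = +1.2512 V.
Finally ΔG = −nFE = −(2)(96500 C/mol)(+1.2512 V) = −241 kJ/mol.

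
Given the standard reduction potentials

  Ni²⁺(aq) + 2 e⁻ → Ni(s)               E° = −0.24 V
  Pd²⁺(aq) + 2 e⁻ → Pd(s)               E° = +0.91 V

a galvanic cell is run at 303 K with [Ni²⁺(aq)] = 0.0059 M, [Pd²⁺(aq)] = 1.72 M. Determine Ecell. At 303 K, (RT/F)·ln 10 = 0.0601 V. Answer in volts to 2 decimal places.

The Pd²⁺/Pd couple has the more positive E°, so it is the cathode; Ni²⁺/Ni is the anode.
E°cell = +0.91 − (−0.24) = +1.15 V, with n = 2 electrons transferred.
The balanced reaction is Pd²⁺(aq) + Ni(s) → Pd(s) + Ni²⁺(aq), so Q = [Ni²⁺(aq)] / [Pd²⁺(aq)] = 0.00343 and log Q = −2.465.
Applying E = E° − (RT ln10/nF)·log Q gives +1.15 − (0.0601/2)(−2.465) = +1.22 V.

+1.22 V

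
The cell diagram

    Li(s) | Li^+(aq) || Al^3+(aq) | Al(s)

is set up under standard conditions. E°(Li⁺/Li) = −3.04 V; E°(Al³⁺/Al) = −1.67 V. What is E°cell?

By convention the left-hand electrode in cell notation is the anode (oxidation) and the right-hand electrode is the cathode (reduction).
E°cell = E°(right) − E°(left) = −1.67 − (−3.04) = +1.37 V.

+1.37 V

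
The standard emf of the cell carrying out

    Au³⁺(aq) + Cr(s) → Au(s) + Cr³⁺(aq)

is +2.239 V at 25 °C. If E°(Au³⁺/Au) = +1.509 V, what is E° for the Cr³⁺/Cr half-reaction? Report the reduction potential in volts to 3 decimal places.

In the reaction as written the Au³⁺/Au couple is reduced (cathode) and Cr³⁺/Cr is oxidized (anode), so E°cell = E°(Au³⁺/Au) − E°(Cr³⁺/Cr).
E°(Cr³⁺/Cr) = E°(cathode) − E°cell = +1.509 − (+2.239) = −0.730 V.

−0.730 V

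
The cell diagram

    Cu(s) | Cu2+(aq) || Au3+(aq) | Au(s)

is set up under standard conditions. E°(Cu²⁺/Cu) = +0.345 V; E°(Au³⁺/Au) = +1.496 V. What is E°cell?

+1.151 V

By convention the left-hand electrode in cell notation is the anode (oxidation) and the right-hand electrode is the cathode (reduction).
E°cell = E°(right) − E°(left) = +1.496 − (+0.345) = +1.151 V.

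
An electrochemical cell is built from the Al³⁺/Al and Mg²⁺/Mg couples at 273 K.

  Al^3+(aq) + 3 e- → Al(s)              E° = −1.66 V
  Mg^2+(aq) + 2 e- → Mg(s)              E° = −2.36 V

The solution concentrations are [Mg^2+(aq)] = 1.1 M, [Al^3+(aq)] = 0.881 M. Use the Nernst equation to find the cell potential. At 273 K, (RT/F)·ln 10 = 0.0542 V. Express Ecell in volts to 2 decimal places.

Al³⁺/Al is reduced (cathode, E° = −1.66 V) and Mg²⁺/Mg is oxidized (anode).
E°cell = E°cat − E°an = −1.66 − (−2.36) = +0.70 V; n = 6.
For the overall reaction 2 Al^3+(aq) + 3 Mg(s) → 2 Al(s) + 3 Mg^2+(aq), Q = [Mg^2+(aq)]^3 / [Al^3+(aq)]^2 = 1.71, giving log Q = 0.234.
By the Nernst equation, E = +0.70 − (0.0542/6)·(0.234) = +0.70 V.

+0.70 V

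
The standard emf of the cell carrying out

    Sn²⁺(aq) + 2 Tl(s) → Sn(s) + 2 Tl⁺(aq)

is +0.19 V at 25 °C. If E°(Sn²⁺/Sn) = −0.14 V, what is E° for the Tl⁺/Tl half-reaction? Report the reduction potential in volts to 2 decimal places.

−0.33 V

In the reaction as written the Sn²⁺/Sn couple is reduced (cathode) and Tl⁺/Tl is oxidized (anode), so E°cell = E°(Sn²⁺/Sn) − E°(Tl⁺/Tl).
E°(Tl⁺/Tl) = E°(cathode) − E°cell = −0.14 − (+0.19) = −0.33 V.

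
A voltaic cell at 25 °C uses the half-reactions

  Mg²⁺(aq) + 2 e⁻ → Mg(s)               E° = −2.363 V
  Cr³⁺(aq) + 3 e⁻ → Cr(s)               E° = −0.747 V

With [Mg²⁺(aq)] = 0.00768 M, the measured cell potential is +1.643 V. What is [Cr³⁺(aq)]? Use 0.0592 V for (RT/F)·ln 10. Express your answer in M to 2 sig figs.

0.016 M

Cr³⁺/Cr is the cathode (higher E°); E°cell = −0.747 − (−2.363) = +1.616 V with n = 6.
Since E = E° − (0.0592/n)·log Q, log Q = n(E° − E)/0.0592 = −2.736.
For 2 Cr³⁺(aq) + 3 Mg(s) → 2 Cr(s) + 3 Mg²⁺(aq), the reaction quotient is Q = [Mg²⁺(aq)]^3 / [Cr³⁺(aq)]^2.
Substituting the known concentrations and solving, log [Cr³⁺(aq)] = −1.804 and [Cr³⁺(aq)] = 0.016 M.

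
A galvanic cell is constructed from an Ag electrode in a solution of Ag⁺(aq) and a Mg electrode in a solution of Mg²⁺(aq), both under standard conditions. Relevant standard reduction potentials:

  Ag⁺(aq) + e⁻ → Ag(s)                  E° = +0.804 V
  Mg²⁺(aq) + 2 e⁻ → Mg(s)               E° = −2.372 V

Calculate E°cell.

The Ag⁺/Ag couple has the higher E°, so Ag ion is reduced (cathode) and Mg is oxidized (anode).
E°cell = E°(cathode) − E°(anode) = +0.804 − (−2.372) = +3.176 V.

+3.176 V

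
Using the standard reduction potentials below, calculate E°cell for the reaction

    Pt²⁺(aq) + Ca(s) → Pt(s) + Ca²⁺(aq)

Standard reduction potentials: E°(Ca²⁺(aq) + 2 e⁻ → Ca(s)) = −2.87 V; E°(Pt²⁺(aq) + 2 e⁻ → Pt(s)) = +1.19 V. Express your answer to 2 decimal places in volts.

+4.06 V

In the reaction as written, Pt²⁺(aq) is reduced (cathode) and Ca²⁺(aq) is produced by oxidation at the anode.
E°cell = E°(cathode) − E°(anode) = +1.19 − (−2.87) = +4.06 V.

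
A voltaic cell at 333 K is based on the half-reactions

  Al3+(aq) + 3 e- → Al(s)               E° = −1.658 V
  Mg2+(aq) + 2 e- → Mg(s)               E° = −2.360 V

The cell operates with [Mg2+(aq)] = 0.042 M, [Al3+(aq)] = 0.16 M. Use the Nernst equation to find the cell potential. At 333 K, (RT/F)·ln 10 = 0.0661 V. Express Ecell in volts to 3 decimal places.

The Al³⁺/Al couple has the more positive E°, so it is the cathode; Mg²⁺/Mg is the anode.
E°cell = E°cat − E°an = −1.658 − (−2.360) = +0.702 V; n = 6.
Balancing gives 2 Al3+(aq) + 3 Mg(s) → 2 Al(s) + 3 Mg2+(aq); hence Q = [Mg2+(aq)]^3 / [Al3+(aq)]^2 = 0.00289 (log Q = −2.538).
Applying E = E° − (RT ln10/nF)·log Q gives +0.702 − (0.0661/6)(−2.538) = +0.730 V.

+0.730 V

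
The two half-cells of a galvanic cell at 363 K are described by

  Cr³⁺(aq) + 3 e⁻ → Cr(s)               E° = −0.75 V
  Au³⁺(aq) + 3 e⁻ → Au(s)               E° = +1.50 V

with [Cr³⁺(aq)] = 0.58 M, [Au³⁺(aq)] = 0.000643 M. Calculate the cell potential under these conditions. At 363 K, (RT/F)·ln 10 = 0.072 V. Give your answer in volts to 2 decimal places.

The Au³⁺/Au couple has the more positive E°, so it is the cathode; Cr³⁺/Cr is the anode.
The standard potential is +1.50 − (−0.75) = +2.25 V and the balanced reaction transfers n = 3 electrons.
For the overall reaction Au³⁺(aq) + Cr(s) → Au(s) + Cr³⁺(aq), Q = [Cr³⁺(aq)] / [Au³⁺(aq)] = 902, giving log Q = 2.955.
By the Nernst equation, E = +2.25 − (0.072/3)·(2.955) = +2.18 V.

+2.18 V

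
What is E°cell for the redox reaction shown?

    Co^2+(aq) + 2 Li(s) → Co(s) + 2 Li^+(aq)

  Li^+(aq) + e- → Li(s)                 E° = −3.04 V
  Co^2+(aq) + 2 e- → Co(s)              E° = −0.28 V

In the reaction as written, Co^2+(aq) is reduced (cathode) and Li^+(aq) is produced by oxidation at the anode.
E°cell = E°(cathode) − E°(anode) = −0.28 − (−3.04) = +2.76 V.

+2.76 V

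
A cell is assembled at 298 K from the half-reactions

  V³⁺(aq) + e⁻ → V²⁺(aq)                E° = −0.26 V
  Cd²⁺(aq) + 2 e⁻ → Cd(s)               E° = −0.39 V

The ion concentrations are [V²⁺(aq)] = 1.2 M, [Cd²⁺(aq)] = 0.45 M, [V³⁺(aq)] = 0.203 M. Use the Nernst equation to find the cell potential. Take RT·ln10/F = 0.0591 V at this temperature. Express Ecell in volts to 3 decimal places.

+0.095 V

Since E°(V³⁺/V²⁺) > E°(Cd²⁺/Cd), V³⁺/V²⁺ serves as the cathode.
E°cell = E°cat − E°an = −0.26 − (−0.39) = +0.13 V; n = 2.
Balancing gives 2 V³⁺(aq) + Cd(s) → 2 V²⁺(aq) + Cd²⁺(aq); hence Q = ([V²⁺(aq)]^2·[Cd²⁺(aq)]) / [V³⁺(aq)]^2 = 15.7 (log Q = 1.197).
By the Nernst equation, E = +0.13 − (0.0591/2)·(1.197) = +0.095 V.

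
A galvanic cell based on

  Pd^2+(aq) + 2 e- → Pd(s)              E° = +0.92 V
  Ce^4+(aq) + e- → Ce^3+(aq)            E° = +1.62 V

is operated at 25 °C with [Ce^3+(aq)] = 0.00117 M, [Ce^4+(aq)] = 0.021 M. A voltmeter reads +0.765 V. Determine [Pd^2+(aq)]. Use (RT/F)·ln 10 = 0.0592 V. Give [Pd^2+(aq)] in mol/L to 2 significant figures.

2.1 M

With Ce⁴⁺/Ce³⁺ at the cathode and Pd²⁺/Pd at the anode, E°cell = +1.62 − (+0.92) = +0.70 V (n = 2).
Since E = E° − (0.0592/n)·log Q, log Q = n(E° − E)/0.0592 = −2.196.
For 2 Ce^4+(aq) + Pd(s) → 2 Ce^3+(aq) + Pd^2+(aq), the reaction quotient is Q = ([Ce^3+(aq)]^2·[Pd^2+(aq)]) / [Ce^4+(aq)]^2.
Solving for the unknown gives log [Pd^2+(aq)] = 0.312, so [Pd^2+(aq)] ≈ 2.1 M.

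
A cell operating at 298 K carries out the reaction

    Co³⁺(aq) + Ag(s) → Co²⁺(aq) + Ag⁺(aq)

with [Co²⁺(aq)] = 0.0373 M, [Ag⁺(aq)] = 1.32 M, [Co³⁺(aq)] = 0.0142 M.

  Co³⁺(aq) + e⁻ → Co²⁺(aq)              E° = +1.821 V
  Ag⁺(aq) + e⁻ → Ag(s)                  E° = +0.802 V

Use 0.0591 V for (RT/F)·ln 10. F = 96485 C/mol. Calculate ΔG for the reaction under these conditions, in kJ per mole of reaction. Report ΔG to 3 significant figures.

−95.2 kJ/mol

With Co³⁺/Co²⁺ reduced at the cathode, E°cell = +1.821 − (+0.802) = +1.019 V and n = 1.
Here Q = ([Co²⁺(aq)]·[Ag⁺(aq)]) / [Co³⁺(aq)] = 3.47 (log Q = 0.540), giving E = +1.019 − (0.0591/1)·(0.540) = +0.9871 V.
Finally ΔG = −nFE = −(1)(96485 C/mol)(+0.9871 V) = −95.2 kJ/mol.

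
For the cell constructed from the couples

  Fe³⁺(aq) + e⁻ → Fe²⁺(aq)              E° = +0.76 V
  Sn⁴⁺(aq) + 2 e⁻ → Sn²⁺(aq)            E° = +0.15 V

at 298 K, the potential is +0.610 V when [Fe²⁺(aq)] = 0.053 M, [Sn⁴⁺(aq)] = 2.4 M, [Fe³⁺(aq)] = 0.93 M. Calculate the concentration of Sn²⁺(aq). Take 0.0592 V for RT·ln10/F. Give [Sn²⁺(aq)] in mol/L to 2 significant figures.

With Fe³⁺/Fe²⁺ at the cathode and Sn⁴⁺/Sn²⁺ at the anode, E°cell = +0.76 − (+0.15) = +0.61 V (n = 2).
From the Nernst equation, log Q = n(E° − E)/0.0592 = 2·(+0.61 − (+0.610))/0.0592 = 0.000.
Balancing electrons gives 2 Fe³⁺(aq) + Sn²⁺(aq) → 2 Fe²⁺(aq) + Sn⁴⁺(aq); thus Q = ([Fe²⁺(aq)]^2·[Sn⁴⁺(aq)]) / ([Fe³⁺(aq)]^2·[Sn²⁺(aq)]).
Isolating [Sn²⁺(aq)] in Q = 10^{0.000} yields log [Sn²⁺(aq)] = −2.108, i.e. 0.0078 M.

0.0078 M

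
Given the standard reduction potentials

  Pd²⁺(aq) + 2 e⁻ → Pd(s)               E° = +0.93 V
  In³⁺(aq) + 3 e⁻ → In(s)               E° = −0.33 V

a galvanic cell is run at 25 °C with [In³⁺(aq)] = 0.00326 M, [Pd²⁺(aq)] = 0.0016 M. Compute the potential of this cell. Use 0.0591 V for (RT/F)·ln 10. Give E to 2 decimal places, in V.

The Pd²⁺/Pd couple has the more positive E°, so it is the cathode; In³⁺/In is the anode.
E°cell = E°cat − E°an = +0.93 − (−0.33) = +1.26 V; n = 6.
For the overall reaction 3 Pd²⁺(aq) + 2 In(s) → 3 Pd(s) + 2 In³⁺(aq), Q = [In³⁺(aq)]^2 / [Pd²⁺(aq)]^3 = 2.59×10^3, giving log Q = 3.414.
By the Nernst equation, E = +1.26 − (0.0591/6)·(3.414) = +1.23 V.

+1.23 V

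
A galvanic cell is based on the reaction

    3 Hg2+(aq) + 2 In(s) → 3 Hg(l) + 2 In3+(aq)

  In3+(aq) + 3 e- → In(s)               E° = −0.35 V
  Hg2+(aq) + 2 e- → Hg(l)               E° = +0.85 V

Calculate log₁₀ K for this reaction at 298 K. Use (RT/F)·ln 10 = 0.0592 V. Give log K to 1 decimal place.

The Hg²⁺/Hg couple is reduced (cathode); E°cell = +0.85 − (−0.35) = +1.20 V with n = 6.
At equilibrium E = 0, so log K = nE°cell / 0.0592 = (6)(+1.20) / 0.0592 = 121.6.

log K = 121.6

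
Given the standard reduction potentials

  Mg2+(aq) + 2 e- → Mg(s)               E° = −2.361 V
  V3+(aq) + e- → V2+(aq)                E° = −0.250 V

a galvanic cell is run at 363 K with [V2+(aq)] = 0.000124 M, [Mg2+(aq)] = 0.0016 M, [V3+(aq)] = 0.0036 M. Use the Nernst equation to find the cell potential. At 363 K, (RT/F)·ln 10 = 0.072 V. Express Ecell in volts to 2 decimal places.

+2.32 V

Since E°(V³⁺/V²⁺) > E°(Mg²⁺/Mg), V³⁺/V²⁺ serves as the cathode.
The standard potential is −0.250 − (−2.361) = +2.111 V and the balanced reaction transfers n = 2 electrons.
For the overall reaction 2 V3+(aq) + Mg(s) → 2 V2+(aq) + Mg2+(aq), Q = ([V2+(aq)]^2·[Mg2+(aq)]) / [V3+(aq)]^2 = 1.9×10^−6, giving log Q = −5.722.
Applying E = E° − (RT ln10/nF)·log Q gives +2.111 − (0.072/2)(−5.722) = +2.32 V.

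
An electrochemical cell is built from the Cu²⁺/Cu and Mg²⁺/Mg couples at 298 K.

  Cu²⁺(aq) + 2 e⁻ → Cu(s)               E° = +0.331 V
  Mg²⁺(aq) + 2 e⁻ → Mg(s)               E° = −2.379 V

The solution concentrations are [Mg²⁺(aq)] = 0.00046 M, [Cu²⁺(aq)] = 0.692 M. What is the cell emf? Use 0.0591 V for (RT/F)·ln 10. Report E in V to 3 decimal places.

Cu²⁺/Cu is reduced (cathode, E° = +0.331 V) and Mg²⁺/Mg is oxidized (anode).
The standard potential is +0.331 − (−2.379) = +2.710 V and the balanced reaction transfers n = 2 electrons.
The balanced reaction is Cu²⁺(aq) + Mg(s) → Cu(s) + Mg²⁺(aq), so Q = [Mg²⁺(aq)] / [Cu²⁺(aq)] = 0.000665 and log Q = −3.177.
By the Nernst equation, E = +2.710 − (0.0591/2)·(−3.177) = +2.804 V.

+2.804 V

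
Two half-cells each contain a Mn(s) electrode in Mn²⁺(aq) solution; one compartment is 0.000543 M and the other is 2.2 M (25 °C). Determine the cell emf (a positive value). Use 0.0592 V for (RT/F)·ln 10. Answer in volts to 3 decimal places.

0.107 V

For a concentration cell E°cell = 0, since both electrodes use the same couple.
The compartment with the higher Mn²⁺(aq) concentration (2.2 M) acts as the cathode; ions are reduced there and produced at the dilute (0.000543 M) anode.
With n = 2, Ecell = −(0.0592/2)·log([dilute]/[conc]) = −(0.0592/2)·log(0.000543/2.2) = +0.107 V.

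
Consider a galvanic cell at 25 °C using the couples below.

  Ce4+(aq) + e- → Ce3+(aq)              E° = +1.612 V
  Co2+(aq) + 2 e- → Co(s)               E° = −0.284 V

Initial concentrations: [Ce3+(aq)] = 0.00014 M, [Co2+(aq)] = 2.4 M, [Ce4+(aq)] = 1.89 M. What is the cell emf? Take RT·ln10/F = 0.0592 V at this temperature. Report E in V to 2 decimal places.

+2.13 V

Ce⁴⁺/Ce³⁺ is reduced (cathode, E° = +1.612 V) and Co²⁺/Co is oxidized (anode).
E°cell = +1.612 − (−0.284) = +1.896 V, with n = 2 electrons transferred.
For the overall reaction 2 Ce4+(aq) + Co(s) → 2 Ce3+(aq) + Co2+(aq), Q = ([Ce3+(aq)]^2·[Co2+(aq)]) / [Ce4+(aq)]^2 = 1.32×10^−8, giving log Q = −7.880.
By the Nernst equation, E = +1.896 − (0.0592/2)·(−7.880) = +2.13 V.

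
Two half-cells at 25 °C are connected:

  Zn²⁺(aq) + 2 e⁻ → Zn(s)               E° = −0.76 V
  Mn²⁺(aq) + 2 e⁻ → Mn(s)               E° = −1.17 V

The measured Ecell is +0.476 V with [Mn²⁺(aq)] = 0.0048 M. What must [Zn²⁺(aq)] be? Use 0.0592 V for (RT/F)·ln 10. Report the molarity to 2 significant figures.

0.81 M

Zn²⁺/Zn is the cathode (higher E°); E°cell = −0.76 − (−1.17) = +0.41 V with n = 2.
Since E = E° − (0.0592/n)·log Q, log Q = n(E° − E)/0.0592 = −2.230.
Balancing electrons gives Zn²⁺(aq) + Mn(s) → Zn(s) + Mn²⁺(aq); thus Q = [Mn²⁺(aq)] / [Zn²⁺(aq)].
Solving for the unknown gives log [Zn²⁺(aq)] = −0.089, so [Zn²⁺(aq)] ≈ 0.81 M.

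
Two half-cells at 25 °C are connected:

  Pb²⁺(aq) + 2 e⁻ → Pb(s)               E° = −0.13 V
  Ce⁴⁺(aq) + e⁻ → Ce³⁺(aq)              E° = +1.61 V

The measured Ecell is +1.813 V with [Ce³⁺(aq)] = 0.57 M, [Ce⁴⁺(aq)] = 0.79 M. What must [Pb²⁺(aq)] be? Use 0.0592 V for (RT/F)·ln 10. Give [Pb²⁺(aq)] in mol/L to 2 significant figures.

With Ce⁴⁺/Ce³⁺ at the cathode and Pb²⁺/Pb at the anode, E°cell = +1.61 − (−0.13) = +1.74 V (n = 2).
Rearranging E = E° − (0.0592/n)·log Q gives log Q = 2(+1.74 − (+1.813))/0.0592 = −2.466.
The balanced reaction is 2 Ce⁴⁺(aq) + Pb(s) → 2 Ce³⁺(aq) + Pb²⁺(aq), so Q = ([Ce³⁺(aq)]^2·[Pb²⁺(aq)]) / [Ce⁴⁺(aq)]^2.
Isolating [Pb²⁺(aq)] in Q = 10^{−2.466} yields log [Pb²⁺(aq)] = −2.182, i.e. 0.0066 M.

0.0066 M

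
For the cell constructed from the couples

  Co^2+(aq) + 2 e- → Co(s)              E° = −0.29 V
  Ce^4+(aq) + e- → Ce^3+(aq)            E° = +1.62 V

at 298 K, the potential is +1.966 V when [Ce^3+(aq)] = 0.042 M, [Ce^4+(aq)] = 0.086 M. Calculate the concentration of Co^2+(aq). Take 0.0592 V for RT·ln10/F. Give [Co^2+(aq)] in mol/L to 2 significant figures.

Ce⁴⁺/Ce³⁺ is the cathode (higher E°); E°cell = +1.62 − (−0.29) = +1.91 V with n = 2.
Since E = E° − (0.0592/n)·log Q, log Q = n(E° − E)/0.0592 = −1.892.
For 2 Ce^4+(aq) + Co(s) → 2 Ce^3+(aq) + Co^2+(aq), the reaction quotient is Q = ([Ce^3+(aq)]^2·[Co^2+(aq)]) / [Ce^4+(aq)]^2.
Solving for the unknown gives log [Co^2+(aq)] = −1.270, so [Co^2+(aq)] ≈ 0.054 M.

0.054 M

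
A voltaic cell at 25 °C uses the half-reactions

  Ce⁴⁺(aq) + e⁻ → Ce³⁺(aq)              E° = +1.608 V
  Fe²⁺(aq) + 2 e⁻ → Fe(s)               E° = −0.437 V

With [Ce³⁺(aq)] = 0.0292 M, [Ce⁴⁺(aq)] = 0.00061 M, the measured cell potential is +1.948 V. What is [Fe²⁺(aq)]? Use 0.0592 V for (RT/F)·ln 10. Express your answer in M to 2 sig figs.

Ce⁴⁺/Ce³⁺ is the cathode (higher E°); E°cell = +1.608 − (−0.437) = +2.045 V with n = 2.
From the Nernst equation, log Q = n(E° − E)/0.0592 = 2·(+2.045 − (+1.948))/0.0592 = 3.277.
Balancing electrons gives 2 Ce⁴⁺(aq) + Fe(s) → 2 Ce³⁺(aq) + Fe²⁺(aq); thus Q = ([Ce³⁺(aq)]^2·[Fe²⁺(aq)]) / [Ce⁴⁺(aq)]^2.
Isolating [Fe²⁺(aq)] in Q = 10^{3.277} yields log [Fe²⁺(aq)] = −0.083, i.e. 0.83 M.

0.83 M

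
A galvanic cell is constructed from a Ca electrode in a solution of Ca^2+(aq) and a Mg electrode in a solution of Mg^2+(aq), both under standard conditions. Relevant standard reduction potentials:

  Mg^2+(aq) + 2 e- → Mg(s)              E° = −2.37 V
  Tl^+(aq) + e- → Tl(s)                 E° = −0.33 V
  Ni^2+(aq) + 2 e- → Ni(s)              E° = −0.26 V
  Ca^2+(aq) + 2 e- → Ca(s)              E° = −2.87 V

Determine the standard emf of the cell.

+0.50 V

Of the two couples in this cell, the one with the more positive reduction potential is reduced at the cathode: here that is Mg²⁺/Mg (−2.37 V); Ca²⁺/Ca (−2.87 V) is the anode.
E°cell = E°(cathode) − E°(anode) = −2.37 − (−2.87) = +0.50 V.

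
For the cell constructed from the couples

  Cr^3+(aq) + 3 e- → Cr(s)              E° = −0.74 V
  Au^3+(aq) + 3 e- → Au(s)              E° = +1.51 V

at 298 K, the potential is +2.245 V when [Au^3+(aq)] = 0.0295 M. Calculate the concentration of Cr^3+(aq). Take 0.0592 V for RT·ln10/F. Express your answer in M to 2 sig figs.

0.053 M

With Au³⁺/Au at the cathode and Cr³⁺/Cr at the anode, E°cell = +1.51 − (−0.74) = +2.25 V (n = 3).
From the Nernst equation, log Q = n(E° − E)/0.0592 = 3·(+2.25 − (+2.245))/0.0592 = 0.253.
The balanced reaction is Au^3+(aq) + Cr(s) → Au(s) + Cr^3+(aq), so Q = [Cr^3+(aq)] / [Au^3+(aq)].
Solving for the unknown gives log [Cr^3+(aq)] = −1.277, so [Cr^3+(aq)] ≈ 0.053 M.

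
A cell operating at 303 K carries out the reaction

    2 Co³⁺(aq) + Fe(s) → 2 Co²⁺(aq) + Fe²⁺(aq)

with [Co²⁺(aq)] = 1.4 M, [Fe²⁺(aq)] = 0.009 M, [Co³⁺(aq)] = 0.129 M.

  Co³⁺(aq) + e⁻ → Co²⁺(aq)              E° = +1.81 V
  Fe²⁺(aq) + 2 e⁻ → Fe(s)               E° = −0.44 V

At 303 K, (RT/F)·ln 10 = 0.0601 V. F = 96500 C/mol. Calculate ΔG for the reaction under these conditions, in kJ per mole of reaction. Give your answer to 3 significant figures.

E°cell = +1.81 − (−0.44) = +2.25 V; the balanced reaction transfers n = 2 electrons.
Here Q = ([Co²⁺(aq)]^2·[Fe²⁺(aq)]) / [Co³⁺(aq)]^2 = 1.06 (log Q = 0.025), giving E = +2.25 − (0.0601/2)·(0.025) = +2.2492 V.
Then ΔG = −nFE = −2 × 96500 × +2.2492 J/mol = −434 kJ/mol.

−434 kJ/mol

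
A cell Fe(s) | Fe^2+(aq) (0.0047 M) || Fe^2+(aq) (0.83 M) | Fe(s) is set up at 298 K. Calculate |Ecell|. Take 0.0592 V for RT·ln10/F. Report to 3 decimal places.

0.067 V

For a concentration cell E°cell = 0, since both electrodes use the same couple.
The compartment with the higher Fe^2+(aq) concentration (0.83 M) acts as the cathode; ions are reduced there and produced at the dilute (0.0047 M) anode.
With n = 2, Ecell = −(0.0592/2)·log([dilute]/[conc]) = −(0.0592/2)·log(0.0047/0.83) = +0.067 V.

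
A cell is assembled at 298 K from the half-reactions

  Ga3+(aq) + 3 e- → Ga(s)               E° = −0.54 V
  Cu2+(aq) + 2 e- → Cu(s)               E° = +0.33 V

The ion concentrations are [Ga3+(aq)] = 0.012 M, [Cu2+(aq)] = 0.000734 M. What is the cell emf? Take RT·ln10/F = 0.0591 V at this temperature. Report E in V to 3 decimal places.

+0.815 V

Cu²⁺/Cu is reduced (cathode, E° = +0.33 V) and Ga³⁺/Ga is oxidized (anode).
E°cell = +0.33 − (−0.54) = +0.87 V, with n = 6 electrons transferred.
The balanced reaction is 3 Cu2+(aq) + 2 Ga(s) → 3 Cu(s) + 2 Ga3+(aq), so Q = [Ga3+(aq)]^2 / [Cu2+(aq)]^3 = 3.64×10^5 and log Q = 5.561.
Applying E = E° − (RT ln10/nF)·log Q gives +0.87 − (0.0591/6)(5.561) = +0.815 V.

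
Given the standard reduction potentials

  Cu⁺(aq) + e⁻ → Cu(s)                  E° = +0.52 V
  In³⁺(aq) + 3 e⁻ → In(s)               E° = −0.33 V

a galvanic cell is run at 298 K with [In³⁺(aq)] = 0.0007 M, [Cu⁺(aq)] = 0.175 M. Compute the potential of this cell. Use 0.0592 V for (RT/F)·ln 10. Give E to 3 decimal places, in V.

The Cu⁺/Cu couple has the more positive E°, so it is the cathode; In³⁺/In is the anode.
The standard potential is +0.52 − (−0.33) = +0.85 V and the balanced reaction transfers n = 3 electrons.
The balanced reaction is 3 Cu⁺(aq) + In(s) → 3 Cu(s) + In³⁺(aq), so Q = [In³⁺(aq)] / [Cu⁺(aq)]^3 = 0.131 and log Q = −0.884.
Applying E = E° − (RT ln10/nF)·log Q gives +0.85 − (0.0592/3)(−0.884) = +0.867 V.

+0.867 V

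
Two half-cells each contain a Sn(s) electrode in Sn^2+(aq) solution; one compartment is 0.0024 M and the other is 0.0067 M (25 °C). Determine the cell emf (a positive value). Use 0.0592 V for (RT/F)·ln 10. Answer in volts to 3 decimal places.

For a concentration cell E°cell = 0, since both electrodes use the same couple.
The compartment with the higher Sn^2+(aq) concentration (0.0067 M) acts as the cathode; ions are reduced there and produced at the dilute (0.0024 M) anode.
With n = 2, Ecell = −(0.0592/2)·log([dilute]/[conc]) = −(0.0592/2)·log(0.0024/0.0067) = +0.013 V.

0.013 V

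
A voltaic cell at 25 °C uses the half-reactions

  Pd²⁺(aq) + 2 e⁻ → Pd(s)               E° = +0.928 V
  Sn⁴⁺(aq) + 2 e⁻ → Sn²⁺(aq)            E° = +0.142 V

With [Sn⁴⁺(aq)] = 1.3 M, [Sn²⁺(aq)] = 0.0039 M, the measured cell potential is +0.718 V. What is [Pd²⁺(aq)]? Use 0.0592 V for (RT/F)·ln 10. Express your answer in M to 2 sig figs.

1.7 M

Pd²⁺/Pd is the cathode (higher E°); E°cell = +0.928 − (+0.142) = +0.786 V with n = 2.
Rearranging E = E° − (0.0592/n)·log Q gives log Q = 2(+0.786 − (+0.718))/0.0592 = 2.297.
For Pd²⁺(aq) + Sn²⁺(aq) → Pd(s) + Sn⁴⁺(aq), the reaction quotient is Q = [Sn⁴⁺(aq)] / ([Pd²⁺(aq)]·[Sn²⁺(aq)]).
Solving for the unknown gives log [Pd²⁺(aq)] = 0.226, so [Pd²⁺(aq)] ≈ 1.7 M.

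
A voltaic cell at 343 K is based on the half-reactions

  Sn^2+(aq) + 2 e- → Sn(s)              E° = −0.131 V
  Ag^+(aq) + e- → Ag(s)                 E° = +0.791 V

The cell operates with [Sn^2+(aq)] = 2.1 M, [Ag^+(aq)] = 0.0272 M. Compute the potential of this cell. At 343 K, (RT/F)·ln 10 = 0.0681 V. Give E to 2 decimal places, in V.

Ag⁺/Ag is reduced (cathode, E° = +0.791 V) and Sn²⁺/Sn is oxidized (anode).
E°cell = E°cat − E°an = +0.791 − (−0.131) = +0.922 V; n = 2.
Balancing gives 2 Ag^+(aq) + Sn(s) → 2 Ag(s) + Sn^2+(aq); hence Q = [Sn^2+(aq)] / [Ag^+(aq)]^2 = 2.84×10^3 (log Q = 3.453).
Applying E = E° − (RT ln10/nF)·log Q gives +0.922 − (0.0681/2)(3.453) = +0.80 V.

+0.80 V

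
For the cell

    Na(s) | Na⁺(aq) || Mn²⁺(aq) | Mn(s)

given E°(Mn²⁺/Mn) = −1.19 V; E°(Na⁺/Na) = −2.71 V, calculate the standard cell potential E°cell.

By convention the left-hand electrode in cell notation is the anode (oxidation) and the right-hand electrode is the cathode (reduction).
E°cell = E°(right) − E°(left) = −1.19 − (−2.71) = +1.52 V.

+1.52 V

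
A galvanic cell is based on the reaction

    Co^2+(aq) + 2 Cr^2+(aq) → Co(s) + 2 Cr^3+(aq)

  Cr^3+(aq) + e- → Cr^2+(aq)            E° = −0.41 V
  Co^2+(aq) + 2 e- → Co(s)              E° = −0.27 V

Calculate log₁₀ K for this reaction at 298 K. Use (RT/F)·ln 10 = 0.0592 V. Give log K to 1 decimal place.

log K = 4.7

The Co²⁺/Co couple is reduced (cathode); E°cell = −0.27 − (−0.41) = +0.14 V with n = 2.
At equilibrium E = 0, so log K = nE°cell / 0.0592 = (2)(+0.14) / 0.0592 = 4.7.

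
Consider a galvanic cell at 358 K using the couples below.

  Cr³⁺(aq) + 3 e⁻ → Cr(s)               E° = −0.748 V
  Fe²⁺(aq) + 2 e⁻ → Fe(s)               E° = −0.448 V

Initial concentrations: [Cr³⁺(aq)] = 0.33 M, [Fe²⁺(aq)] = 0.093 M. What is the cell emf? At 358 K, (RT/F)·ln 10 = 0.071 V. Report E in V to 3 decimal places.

+0.275 V

The Fe²⁺/Fe couple has the more positive E°, so it is the cathode; Cr³⁺/Cr is the anode.
E°cell = −0.448 − (−0.748) = +0.300 V, with n = 6 electrons transferred.
For the overall reaction 3 Fe²⁺(aq) + 2 Cr(s) → 3 Fe(s) + 2 Cr³⁺(aq), Q = [Cr³⁺(aq)]^2 / [Fe²⁺(aq)]^3 = 135, giving log Q = 2.132.
Applying E = E° − (RT ln10/nF)·log Q gives +0.300 − (0.071/6)(2.132) = +0.275 V.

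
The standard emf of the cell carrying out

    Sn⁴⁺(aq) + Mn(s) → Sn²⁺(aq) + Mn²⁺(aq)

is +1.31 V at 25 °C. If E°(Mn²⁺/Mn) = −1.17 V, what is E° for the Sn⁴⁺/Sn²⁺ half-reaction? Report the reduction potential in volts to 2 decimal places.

+0.14 V

In the reaction as written the Sn⁴⁺/Sn²⁺ couple is reduced (cathode) and Mn²⁺/Mn is oxidized (anode), so E°cell = E°(Sn⁴⁺/Sn²⁺) − E°(Mn²⁺/Mn).
E°(Sn⁴⁺/Sn²⁺) = E°cell + E°(anode) = +1.31 + (−1.17) = +0.14 V.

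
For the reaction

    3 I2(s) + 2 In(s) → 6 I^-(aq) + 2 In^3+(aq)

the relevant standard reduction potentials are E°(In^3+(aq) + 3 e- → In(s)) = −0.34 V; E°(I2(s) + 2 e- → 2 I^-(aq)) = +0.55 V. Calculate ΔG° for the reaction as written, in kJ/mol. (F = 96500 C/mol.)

In the reaction as written I2(s) is reduced, so the I₂/I⁻ couple is the cathode and In³⁺/In is the anode.
E°cell = +0.55 − (−0.34) = +0.89 V; balancing electrons gives n = 6.
ΔG° = −nFE°cell = −(6)(96500)(+0.89) J/mol = −515 kJ/mol.

−515 kJ/mol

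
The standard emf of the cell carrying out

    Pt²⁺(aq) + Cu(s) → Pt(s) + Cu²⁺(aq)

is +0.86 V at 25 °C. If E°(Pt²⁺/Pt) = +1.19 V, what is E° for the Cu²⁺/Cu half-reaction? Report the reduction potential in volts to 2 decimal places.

In the reaction as written the Pt²⁺/Pt couple is reduced (cathode) and Cu²⁺/Cu is oxidized (anode), so E°cell = E°(Pt²⁺/Pt) − E°(Cu²⁺/Cu).
E°(Cu²⁺/Cu) = E°(cathode) − E°cell = +1.19 − (+0.86) = +0.33 V.

+0.33 V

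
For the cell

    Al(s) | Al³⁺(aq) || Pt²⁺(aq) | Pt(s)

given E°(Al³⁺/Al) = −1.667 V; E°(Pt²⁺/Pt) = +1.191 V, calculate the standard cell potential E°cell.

By convention the left-hand electrode in cell notation is the anode (oxidation) and the right-hand electrode is the cathode (reduction).
E°cell = E°(right) − E°(left) = +1.191 − (−1.667) = +2.858 V.

+2.858 V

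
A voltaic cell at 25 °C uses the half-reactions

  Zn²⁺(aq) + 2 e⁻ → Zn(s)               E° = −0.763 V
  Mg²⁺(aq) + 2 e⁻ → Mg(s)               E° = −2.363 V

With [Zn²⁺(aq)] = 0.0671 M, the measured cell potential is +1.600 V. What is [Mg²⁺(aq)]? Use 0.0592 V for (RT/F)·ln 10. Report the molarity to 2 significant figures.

0.067 M

The Zn²⁺/Zn couple has the larger reduction potential, so it is the cathode: E°cell = −0.763 − (−2.363) = +1.600 V and n = 2.
Since E = E° − (0.0592/n)·log Q, log Q = n(E° − E)/0.0592 = 0.000.
Balancing electrons gives Zn²⁺(aq) + Mg(s) → Zn(s) + Mg²⁺(aq); thus Q = [Mg²⁺(aq)] / [Zn²⁺(aq)].
Substituting the known concentrations and solving, log [Mg²⁺(aq)] = −1.173 and [Mg²⁺(aq)] = 0.067 M.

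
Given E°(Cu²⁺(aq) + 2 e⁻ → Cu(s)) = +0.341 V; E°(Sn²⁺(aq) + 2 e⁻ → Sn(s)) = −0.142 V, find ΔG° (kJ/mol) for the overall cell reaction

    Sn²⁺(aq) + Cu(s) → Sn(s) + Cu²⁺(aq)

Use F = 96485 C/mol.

In the reaction as written Sn²⁺(aq) is reduced, so the Sn²⁺/Sn couple is the cathode and Cu²⁺/Cu is the anode.
E°cell = −0.142 − (+0.341) = −0.483 V; balancing electrons gives n = 2.
ΔG° = −nFE°cell = −(2)(96485)(−0.483) J/mol = +93.2 kJ/mol.

+93.2 kJ/mol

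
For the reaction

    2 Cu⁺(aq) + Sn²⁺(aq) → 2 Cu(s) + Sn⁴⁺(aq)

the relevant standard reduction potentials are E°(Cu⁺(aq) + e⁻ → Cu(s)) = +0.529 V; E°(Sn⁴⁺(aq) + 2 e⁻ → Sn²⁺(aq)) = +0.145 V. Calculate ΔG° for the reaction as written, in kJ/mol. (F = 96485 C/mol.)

In the reaction as written Cu⁺(aq) is reduced, so the Cu⁺/Cu couple is the cathode and Sn⁴⁺/Sn²⁺ is the anode.
E°cell = +0.529 − (+0.145) = +0.384 V; balancing electrons gives n = 2.
ΔG° = −nFE°cell = −(2)(96485)(+0.384) J/mol = −74.1 kJ/mol.

−74.1 kJ/mol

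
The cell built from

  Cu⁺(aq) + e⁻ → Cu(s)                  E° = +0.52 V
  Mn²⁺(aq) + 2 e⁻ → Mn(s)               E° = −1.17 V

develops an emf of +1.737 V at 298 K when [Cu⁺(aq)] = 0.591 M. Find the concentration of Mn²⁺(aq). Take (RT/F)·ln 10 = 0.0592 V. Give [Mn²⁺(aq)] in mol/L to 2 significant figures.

0.0090 M

With Cu⁺/Cu at the cathode and Mn²⁺/Mn at the anode, E°cell = +0.52 − (−1.17) = +1.69 V (n = 2).
Rearranging E = E° − (0.0592/n)·log Q gives log Q = 2(+1.69 − (+1.737))/0.0592 = −1.588.
The balanced reaction is 2 Cu⁺(aq) + Mn(s) → 2 Cu(s) + Mn²⁺(aq), so Q = [Mn²⁺(aq)] / [Cu⁺(aq)]^2.
Isolating [Mn²⁺(aq)] in Q = 10^{−1.588} yields log [Mn²⁺(aq)] = −2.045, i.e. 0.0090 M.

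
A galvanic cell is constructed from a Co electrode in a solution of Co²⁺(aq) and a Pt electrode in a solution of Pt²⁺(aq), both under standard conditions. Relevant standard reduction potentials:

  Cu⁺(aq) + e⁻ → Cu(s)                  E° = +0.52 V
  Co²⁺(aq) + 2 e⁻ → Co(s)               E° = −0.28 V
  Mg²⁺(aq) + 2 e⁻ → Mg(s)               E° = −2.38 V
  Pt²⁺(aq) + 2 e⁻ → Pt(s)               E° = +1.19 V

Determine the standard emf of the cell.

Of the two couples in this cell, the one with the more positive reduction potential is reduced at the cathode: here that is Pt²⁺/Pt (+1.19 V); Co²⁺/Co (−0.28 V) is the anode.
E°cell = E°(cathode) − E°(anode) = +1.19 − (−0.28) = +1.47 V.

+1.47 V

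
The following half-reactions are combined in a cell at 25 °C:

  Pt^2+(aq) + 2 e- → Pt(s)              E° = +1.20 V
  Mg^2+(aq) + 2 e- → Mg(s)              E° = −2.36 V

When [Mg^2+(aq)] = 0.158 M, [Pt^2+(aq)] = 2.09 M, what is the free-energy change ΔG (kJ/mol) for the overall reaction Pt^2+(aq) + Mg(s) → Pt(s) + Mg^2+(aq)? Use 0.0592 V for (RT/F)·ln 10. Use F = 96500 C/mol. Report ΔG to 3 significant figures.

−693 kJ/mol

E°cell = +1.20 − (−2.36) = +3.56 V; the balanced reaction transfers n = 2 electrons.
Q = [Mg^2+(aq)] / [Pt^2+(aq)] = 0.0756, so log Q = −1.121 and E = +3.56 − (0.0592/2)(−1.121) = +3.5932 V.
Finally ΔG = −nFE = −(2)(96500 C/mol)(+3.5932 V) = −693 kJ/mol.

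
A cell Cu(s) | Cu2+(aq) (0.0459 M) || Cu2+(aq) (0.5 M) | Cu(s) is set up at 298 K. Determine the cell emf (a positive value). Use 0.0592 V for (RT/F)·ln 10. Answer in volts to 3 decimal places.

0.031 V

For a concentration cell E°cell = 0, since both electrodes use the same couple.
The compartment with the higher Cu2+(aq) concentration (0.5 M) acts as the cathode; ions are reduced there and produced at the dilute (0.0459 M) anode.
With n = 2, Ecell = −(0.0592/2)·log([dilute]/[conc]) = −(0.0592/2)·log(0.0459/0.5) = +0.031 V.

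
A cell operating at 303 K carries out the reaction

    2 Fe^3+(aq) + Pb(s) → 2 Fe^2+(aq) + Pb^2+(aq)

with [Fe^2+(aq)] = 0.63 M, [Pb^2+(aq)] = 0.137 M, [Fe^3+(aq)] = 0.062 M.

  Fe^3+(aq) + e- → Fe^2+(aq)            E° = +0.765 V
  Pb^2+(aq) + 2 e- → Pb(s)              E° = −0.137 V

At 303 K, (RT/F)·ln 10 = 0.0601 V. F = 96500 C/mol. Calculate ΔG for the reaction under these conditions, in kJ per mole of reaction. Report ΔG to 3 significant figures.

−167 kJ/mol

E°cell = +0.765 − (−0.137) = +0.902 V; the balanced reaction transfers n = 2 electrons.
Here Q = ([Fe^2+(aq)]^2·[Pb^2+(aq)]) / [Fe^3+(aq)]^2 = 14.1 (log Q = 1.151), giving E = +0.902 − (0.0601/2)·(1.151) = +0.8674 V.
Then ΔG = −nFE = −2 × 96500 × +0.8674 J/mol = −167 kJ/mol.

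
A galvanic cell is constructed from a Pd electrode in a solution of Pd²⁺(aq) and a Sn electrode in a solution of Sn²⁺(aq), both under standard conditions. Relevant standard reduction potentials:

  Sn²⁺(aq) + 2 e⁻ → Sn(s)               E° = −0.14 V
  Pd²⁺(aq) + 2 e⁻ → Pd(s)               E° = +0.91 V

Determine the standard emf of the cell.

+1.05 V

The Pd²⁺/Pd couple has the higher E°, so Pd ion is reduced (cathode) and Sn is oxidized (anode).
E°cell = E°(cathode) − E°(anode) = +0.91 − (−0.14) = +1.05 V.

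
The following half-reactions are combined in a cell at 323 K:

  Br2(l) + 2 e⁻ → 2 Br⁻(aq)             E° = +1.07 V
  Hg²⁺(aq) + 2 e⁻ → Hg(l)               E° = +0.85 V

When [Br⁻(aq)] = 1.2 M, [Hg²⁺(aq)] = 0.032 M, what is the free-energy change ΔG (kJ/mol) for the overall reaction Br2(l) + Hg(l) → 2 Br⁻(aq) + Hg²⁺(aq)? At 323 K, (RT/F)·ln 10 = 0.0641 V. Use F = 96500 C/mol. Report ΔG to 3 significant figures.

With Br₂/Br⁻ reduced at the cathode, E°cell = +1.07 − (+0.85) = +0.22 V and n = 2.
The reaction quotient is [Br⁻(aq)]^2·[Hg²⁺(aq)] = 0.0461; by Nernst, E = +0.22 − (0.0641/2)(−1.336) = +0.2628 V.
ΔG = −nFE = −(2)(96500)(+0.2628) J/mol = −50.7 kJ/mol.

−50.7 kJ/mol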